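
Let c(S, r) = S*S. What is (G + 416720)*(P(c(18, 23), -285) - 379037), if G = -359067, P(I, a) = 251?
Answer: -21838149258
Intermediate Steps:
c(S, r) = S²
(G + 416720)*(P(c(18, 23), -285) - 379037) = (-359067 + 416720)*(251 - 379037) = 57653*(-378786) = -21838149258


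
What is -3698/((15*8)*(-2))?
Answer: 1849/120 ≈ 15.408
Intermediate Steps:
-3698/((15*8)*(-2)) = -3698/(120*(-2)) = -3698/(-240) = -3698*(-1/240) = 1849/120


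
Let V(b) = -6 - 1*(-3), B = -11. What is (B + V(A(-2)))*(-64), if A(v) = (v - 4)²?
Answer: 896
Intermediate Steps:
A(v) = (-4 + v)²
V(b) = -3 (V(b) = -6 + 3 = -3)
(B + V(A(-2)))*(-64) = (-11 - 3)*(-64) = -14*(-64) = 896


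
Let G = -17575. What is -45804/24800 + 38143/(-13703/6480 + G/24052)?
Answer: -9215790184518189/687379361800 ≈ -13407.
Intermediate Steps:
-45804/24800 + 38143/(-13703/6480 + G/24052) = -45804/24800 + 38143/(-13703/6480 - 17575/24052) = -45804*1/24800 + 38143/(-13703*1/6480 - 17575*1/24052) = -11451/6200 + 38143/(-13703/6480 - 17575/24052) = -11451/6200 + 38143/(-110867639/38964240) = -11451/6200 + 38143*(-38964240/110867639) = -11451/6200 - 1486213006320/110867639 = -9215790184518189/687379361800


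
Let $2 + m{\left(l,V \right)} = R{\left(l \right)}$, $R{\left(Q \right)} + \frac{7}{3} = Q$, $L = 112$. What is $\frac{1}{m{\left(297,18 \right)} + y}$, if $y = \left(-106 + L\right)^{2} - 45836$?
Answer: $- \frac{3}{136522} \approx -2.1974 \cdot 10^{-5}$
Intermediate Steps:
$R{\left(Q \right)} = - \frac{7}{3} + Q$
$m{\left(l,V \right)} = - \frac{13}{3} + l$ ($m{\left(l,V \right)} = -2 + \left(- \frac{7}{3} + l\right) = - \frac{13}{3} + l$)
$y = -45800$ ($y = \left(-106 + 112\right)^{2} - 45836 = 6^{2} - 45836 = 36 - 45836 = -45800$)
$\frac{1}{m{\left(297,18 \right)} + y} = \frac{1}{\left(- \frac{13}{3} + 297\right) - 45800} = \frac{1}{\frac{878}{3} - 45800} = \frac{1}{- \frac{136522}{3}} = - \frac{3}{136522}$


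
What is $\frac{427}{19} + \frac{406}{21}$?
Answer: $\frac{2383}{57} \approx 41.807$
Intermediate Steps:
$\frac{427}{19} + \frac{406}{21} = 427 \cdot \frac{1}{19} + 406 \cdot \frac{1}{21} = \frac{427}{19} + \frac{58}{3} = \frac{2383}{57}$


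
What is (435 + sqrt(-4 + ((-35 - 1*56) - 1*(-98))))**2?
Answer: (435 + sqrt(3))**2 ≈ 1.9074e+5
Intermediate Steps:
(435 + sqrt(-4 + ((-35 - 1*56) - 1*(-98))))**2 = (435 + sqrt(-4 + ((-35 - 56) + 98)))**2 = (435 + sqrt(-4 + (-91 + 98)))**2 = (435 + sqrt(-4 + 7))**2 = (435 + sqrt(3))**2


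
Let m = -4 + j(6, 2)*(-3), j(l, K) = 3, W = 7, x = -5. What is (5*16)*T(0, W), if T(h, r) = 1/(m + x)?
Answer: -40/9 ≈ -4.4444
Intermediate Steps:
m = -13 (m = -4 + 3*(-3) = -4 - 9 = -13)
T(h, r) = -1/18 (T(h, r) = 1/(-13 - 5) = 1/(-18) = -1/18)
(5*16)*T(0, W) = (5*16)*(-1/18) = 80*(-1/18) = -40/9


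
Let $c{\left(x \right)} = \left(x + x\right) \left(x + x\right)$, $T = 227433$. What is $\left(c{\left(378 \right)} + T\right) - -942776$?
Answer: $1741745$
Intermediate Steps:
$c{\left(x \right)} = 4 x^{2}$ ($c{\left(x \right)} = 2 x 2 x = 4 x^{2}$)
$\left(c{\left(378 \right)} + T\right) - -942776 = \left(4 \cdot 378^{2} + 227433\right) - -942776 = \left(4 \cdot 142884 + 227433\right) + 942776 = \left(571536 + 227433\right) + 942776 = 798969 + 942776 = 1741745$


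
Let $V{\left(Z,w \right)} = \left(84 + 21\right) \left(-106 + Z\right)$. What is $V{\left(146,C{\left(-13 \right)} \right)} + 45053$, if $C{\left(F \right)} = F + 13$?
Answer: $49253$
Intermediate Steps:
$C{\left(F \right)} = 13 + F$
$V{\left(Z,w \right)} = -11130 + 105 Z$ ($V{\left(Z,w \right)} = 105 \left(-106 + Z\right) = -11130 + 105 Z$)
$V{\left(146,C{\left(-13 \right)} \right)} + 45053 = \left(-11130 + 105 \cdot 146\right) + 45053 = \left(-11130 + 15330\right) + 45053 = 4200 + 45053 = 49253$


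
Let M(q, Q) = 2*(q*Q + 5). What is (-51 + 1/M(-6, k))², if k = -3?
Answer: 5499025/2116 ≈ 2598.8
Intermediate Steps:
M(q, Q) = 10 + 2*Q*q (M(q, Q) = 2*(Q*q + 5) = 2*(5 + Q*q) = 10 + 2*Q*q)
(-51 + 1/M(-6, k))² = (-51 + 1/(10 + 2*(-3)*(-6)))² = (-51 + 1/(10 + 36))² = (-51 + 1/46)² = (-2345/46)² = 5499025/2116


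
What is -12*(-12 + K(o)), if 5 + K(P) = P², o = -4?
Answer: 12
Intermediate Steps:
K(P) = -5 + P²
-12*(-12 + K(o)) = -12*(-12 + (-5 + (-4)²)) = -12*(-12 + (-5 + 16)) = -12*(-12 + 11) = -12*(-1) = 12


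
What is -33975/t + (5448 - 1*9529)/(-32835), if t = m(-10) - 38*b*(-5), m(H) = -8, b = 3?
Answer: -101206873/1677570 ≈ -60.329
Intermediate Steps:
t = 562 (t = -8 - 38*3*(-5) = -8 - (-570) = -8 - 38*(-15) = -8 + 570 = 562)
-33975/t + (5448 - 1*9529)/(-32835) = -33975/562 + (5448 - 1*9529)/(-32835) = -33975*1/562 + (5448 - 9529)*(-1/32835) = -33975/562 - 4081*(-1/32835) = -33975/562 + 371/2985 = -101206873/1677570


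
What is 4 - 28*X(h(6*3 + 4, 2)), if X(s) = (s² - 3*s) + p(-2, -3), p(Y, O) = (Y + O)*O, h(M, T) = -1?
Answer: -528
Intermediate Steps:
p(Y, O) = O*(O + Y) (p(Y, O) = (O + Y)*O = O*(O + Y))
X(s) = 15 + s² - 3*s (X(s) = (s² - 3*s) - 3*(-3 - 2) = (s² - 3*s) - 3*(-5) = (s² - 3*s) + 15 = 15 + s² - 3*s)
4 - 28*X(h(6*3 + 4, 2)) = 4 - 28*(15 + (-1)² - 3*(-1)) = 4 - 28*(15 + 1 + 3) = 4 - 28*19 = 4 - 532 = -528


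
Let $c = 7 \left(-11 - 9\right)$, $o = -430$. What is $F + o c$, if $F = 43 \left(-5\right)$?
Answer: $59985$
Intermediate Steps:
$F = -215$
$c = -140$ ($c = 7 \left(-20\right) = -140$)
$F + o c = -215 - -60200 = -215 + 60200 = 59985$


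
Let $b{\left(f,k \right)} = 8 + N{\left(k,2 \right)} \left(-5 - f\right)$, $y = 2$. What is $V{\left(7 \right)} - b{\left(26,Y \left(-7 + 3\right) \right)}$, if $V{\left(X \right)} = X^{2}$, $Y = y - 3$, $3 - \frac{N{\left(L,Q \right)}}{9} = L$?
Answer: $-238$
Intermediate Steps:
$N{\left(L,Q \right)} = 27 - 9 L$
$Y = -1$ ($Y = 2 - 3 = -1$)
$b{\left(f,k \right)} = 8 + \left(-5 - f\right) \left(27 - 9 k\right)$ ($b{\left(f,k \right)} = 8 + \left(27 - 9 k\right) \left(-5 - f\right) = 8 + \left(-5 - f\right) \left(27 - 9 k\right)$)
$V{\left(7 \right)} - b{\left(26,Y \left(-7 + 3\right) \right)} = 7^{2} - \left(-127 + 45 \left(- (-7 + 3)\right) + 9 \cdot 26 \left(-3 - \left(-7 + 3\right)\right)\right) = 49 - \left(-127 + 45 \left(\left(-1\right) \left(-4\right)\right) + 9 \cdot 26 \left(-3 - -4\right)\right) = 49 - \left(-127 + 45 \cdot 4 + 9 \cdot 26 \left(-3 + 4\right)\right) = 49 - \left(-127 + 180 + 9 \cdot 26 \cdot 1\right) = 49 - \left(-127 + 180 + 234\right) = 49 - 287 = -238$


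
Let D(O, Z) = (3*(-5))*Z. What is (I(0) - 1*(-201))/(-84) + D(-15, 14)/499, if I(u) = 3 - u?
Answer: -9953/3493 ≈ -2.8494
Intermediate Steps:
D(O, Z) = -15*Z
(I(0) - 1*(-201))/(-84) + D(-15, 14)/499 = ((3 - 1*0) - 1*(-201))/(-84) - 15*14/499 = ((3 + 0) + 201)*(-1/84) - 210*1/499 = (3 + 201)*(-1/84) - 210/499 = 204*(-1/84) - 210/499 = -17/7 - 210/499 = -9953/3493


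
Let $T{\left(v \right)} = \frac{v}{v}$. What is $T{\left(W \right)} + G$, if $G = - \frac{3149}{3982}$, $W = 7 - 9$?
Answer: $\frac{833}{3982} \approx 0.20919$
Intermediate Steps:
$W = -2$ ($W = 7 - 9 = -2$)
$G = - \frac{3149}{3982}$ ($G = \left(-3149\right) \frac{1}{3982} = - \frac{3149}{3982} \approx -0.79081$)
$T{\left(v \right)} = 1$
$T{\left(W \right)} + G = 1 - \frac{3149}{3982} = \frac{833}{3982}$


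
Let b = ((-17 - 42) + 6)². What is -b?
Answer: -2809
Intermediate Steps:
b = 2809 (b = (-59 + 6)² = (-53)² = 2809)
-b = -1*2809 = -2809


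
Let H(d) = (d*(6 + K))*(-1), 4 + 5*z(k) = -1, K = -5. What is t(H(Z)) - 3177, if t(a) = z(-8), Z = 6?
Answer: -3178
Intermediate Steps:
z(k) = -1 (z(k) = -⅘ + (⅕)*(-1) = -⅘ - ⅕ = -1)
H(d) = -d (H(d) = (d*(6 - 5))*(-1) = (d*1)*(-1) = d*(-1) = -d)
t(a) = -1
t(H(Z)) - 3177 = -1 - 3177 = -3178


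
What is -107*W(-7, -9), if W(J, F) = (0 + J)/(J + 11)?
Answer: 749/4 ≈ 187.25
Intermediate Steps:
W(J, F) = J/(11 + J)
-107*W(-7, -9) = -(-749)/(11 - 7) = -(-749)/4 = -107*(-7/4) = 749/4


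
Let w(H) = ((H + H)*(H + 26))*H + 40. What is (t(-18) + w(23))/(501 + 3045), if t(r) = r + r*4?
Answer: 8632/591 ≈ 14.606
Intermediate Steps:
t(r) = 5*r (t(r) = r + 4*r = 5*r)
w(H) = 40 + 2*H²*(26 + H) (w(H) = ((2*H)*(26 + H))*H + 40 = (2*H*(26 + H))*H + 40 = 2*H²*(26 + H) + 40 = 40 + 2*H²*(26 + H))
(t(-18) + w(23))/(501 + 3045) = (5*(-18) + (40 + 2*23³ + 52*23²))/(501 + 3045) = (-90 + (40 + 2*12167 + 52*529))/3546 = (-90 + (40 + 24334 + 27508))*(1/3546) = (-90 + 51882)*(1/3546) = 51792*(1/3546) = 8632/591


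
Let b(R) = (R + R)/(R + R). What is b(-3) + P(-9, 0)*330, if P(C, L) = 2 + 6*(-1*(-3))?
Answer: 6601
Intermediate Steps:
b(R) = 1 (b(R) = (2*R)/((2*R)) = (2*R)*(1/(2*R)) = 1)
P(C, L) = 20 (P(C, L) = 2 + 6*3 = 2 + 18 = 20)
b(-3) + P(-9, 0)*330 = 1 + 20*330 = 1 + 6600 = 6601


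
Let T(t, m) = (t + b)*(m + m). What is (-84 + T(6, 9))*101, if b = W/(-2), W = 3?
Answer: -303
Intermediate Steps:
b = -3/2 (b = 3/(-2) = 3*(-½) = -3/2 ≈ -1.5000)
T(t, m) = 2*m*(-3/2 + t) (T(t, m) = (t - 3/2)*(m + m) = (-3/2 + t)*(2*m) = 2*m*(-3/2 + t))
(-84 + T(6, 9))*101 = (-84 + 9*(-3 + 2*6))*101 = (-84 + 9*(-3 + 12))*101 = (-84 + 9*9)*101 = (-84 + 81)*101 = -3*101 = -303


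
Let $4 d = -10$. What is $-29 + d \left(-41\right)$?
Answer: $\frac{147}{2} \approx 73.5$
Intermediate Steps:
$d = - \frac{5}{2}$ ($d = \frac{1}{4} \left(-10\right) = - \frac{5}{2} \approx -2.5$)
$-29 + d \left(-41\right) = -29 - - \frac{205}{2} = -29 + \frac{205}{2} = \frac{147}{2}$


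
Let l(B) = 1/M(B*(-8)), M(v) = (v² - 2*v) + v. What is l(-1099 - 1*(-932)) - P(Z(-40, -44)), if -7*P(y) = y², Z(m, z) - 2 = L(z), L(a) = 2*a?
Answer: 13191209767/12484920 ≈ 1056.6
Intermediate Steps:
M(v) = v² - v
Z(m, z) = 2 + 2*z
P(y) = -y²/7
l(B) = -1/(8*B*(-1 - 8*B)) (l(B) = 1/((B*(-8))*(-1 + B*(-8))) = 1/((-8*B)*(-1 - 8*B)) = 1/(-8*B*(-1 - 8*B)) = -1/(8*B*(-1 - 8*B)))
l(-1099 - 1*(-932)) - P(Z(-40, -44)) = 1/(8*(-1099 - 1*(-932))*(1 + 8*(-1099 - 1*(-932)))) - (-1)*(2 + 2*(-44))²/7 = 1/(8*(-1099 + 932)*(1 + 8*(-1099 + 932))) - (-1)*(2 - 88)²/7 = (⅛)/(-167*(1 + 8*(-167))) - (-1)*(-86)²/7 = (⅛)*(-1/167)/(1 - 1336) - (-1)*7396/7 = (⅛)*(-1/167)/(-1335) - 1*(-7396/7) = (⅛)*(-1/167)*(-1/1335) + 7396/7 = 1/1783560 + 7396/7 = 13191209767/12484920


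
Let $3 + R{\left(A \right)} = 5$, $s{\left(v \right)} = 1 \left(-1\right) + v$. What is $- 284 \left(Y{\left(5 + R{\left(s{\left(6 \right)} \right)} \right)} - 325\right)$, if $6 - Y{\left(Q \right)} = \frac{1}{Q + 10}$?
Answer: $\frac{1540416}{17} \approx 90613.0$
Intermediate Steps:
$s{\left(v \right)} = -1 + v$
$R{\left(A \right)} = 2$ ($R{\left(A \right)} = -3 + 5 = 2$)
$Y{\left(Q \right)} = 6 - \frac{1}{10 + Q}$ ($Y{\left(Q \right)} = 6 - \frac{1}{Q + 10} = 6 - \frac{1}{10 + Q}$)
$- 284 \left(Y{\left(5 + R{\left(s{\left(6 \right)} \right)} \right)} - 325\right) = - 284 \left(\frac{59 + 6 \left(5 + 2\right)}{10 + \left(5 + 2\right)} - 325\right) = - 284 \left(\frac{59 + 6 \cdot 7}{10 + 7} - 325\right) = - 284 \left(\frac{59 + 42}{17} - 325\right) = - 284 \left(\frac{1}{17} \cdot 101 - 325\right) = - 284 \left(\frac{101}{17} - 325\right) = \left(-284\right) \left(- \frac{5424}{17}\right) = \frac{1540416}{17}$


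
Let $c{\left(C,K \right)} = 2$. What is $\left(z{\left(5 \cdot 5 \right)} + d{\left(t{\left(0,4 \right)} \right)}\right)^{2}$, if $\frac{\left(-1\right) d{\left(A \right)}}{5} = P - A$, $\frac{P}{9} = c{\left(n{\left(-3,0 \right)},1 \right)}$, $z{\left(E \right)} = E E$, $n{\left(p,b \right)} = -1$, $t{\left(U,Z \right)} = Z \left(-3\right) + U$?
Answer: $225625$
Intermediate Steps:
$t{\left(U,Z \right)} = U - 3 Z$ ($t{\left(U,Z \right)} = - 3 Z + U = U - 3 Z$)
$z{\left(E \right)} = E^{2}$
$P = 18$ ($P = 9 \cdot 2 = 18$)
$d{\left(A \right)} = -90 + 5 A$ ($d{\left(A \right)} = - 5 \left(18 - A\right) = -90 + 5 A$)
$\left(z{\left(5 \cdot 5 \right)} + d{\left(t{\left(0,4 \right)} \right)}\right)^{2} = \left(\left(5 \cdot 5\right)^{2} - \left(90 - 5 \left(0 - 12\right)\right)\right)^{2} = \left(25^{2} - \left(90 - 5 \left(0 - 12\right)\right)\right)^{2} = \left(625 + \left(-90 + 5 \left(-12\right)\right)\right)^{2} = \left(625 - 150\right)^{2} = 475^{2} = 225625$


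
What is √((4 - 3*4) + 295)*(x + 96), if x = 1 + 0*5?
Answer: 97*√287 ≈ 1643.3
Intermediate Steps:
x = 1 (x = 1 + 0 = 1)
√((4 - 3*4) + 295)*(x + 96) = √((4 - 3*4) + 295)*(1 + 96) = √((4 - 12) + 295)*97 = √(-8 + 295)*97 = √287*97 = 97*√287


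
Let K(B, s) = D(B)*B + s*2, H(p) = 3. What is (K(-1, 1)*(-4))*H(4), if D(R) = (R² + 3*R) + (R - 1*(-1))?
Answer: -48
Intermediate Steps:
D(R) = 1 + R² + 4*R (D(R) = (R² + 3*R) + (R + 1) = (R² + 3*R) + (1 + R) = 1 + R² + 4*R)
K(B, s) = 2*s + B*(1 + B² + 4*B) (K(B, s) = (1 + B² + 4*B)*B + s*2 = B*(1 + B² + 4*B) + 2*s = 2*s + B*(1 + B² + 4*B))
(K(-1, 1)*(-4))*H(4) = ((2*1 - (1 + (-1)² + 4*(-1)))*(-4))*3 = ((2 - (1 + 1 - 4))*(-4))*3 = ((2 - 1*(-2))*(-4))*3 = ((2 + 2)*(-4))*3 = (4*(-4))*3 = -16*3 = -48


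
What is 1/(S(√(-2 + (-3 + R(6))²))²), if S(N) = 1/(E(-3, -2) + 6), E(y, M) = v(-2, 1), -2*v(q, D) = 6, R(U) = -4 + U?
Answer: 9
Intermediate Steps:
v(q, D) = -3 (v(q, D) = -½*6 = -3)
E(y, M) = -3
S(N) = ⅓ (S(N) = 1/(-3 + 6) = 1/3 = ⅓)
1/(S(√(-2 + (-3 + R(6))²))²) = 1/((⅓)²) = 1/(⅑) = 9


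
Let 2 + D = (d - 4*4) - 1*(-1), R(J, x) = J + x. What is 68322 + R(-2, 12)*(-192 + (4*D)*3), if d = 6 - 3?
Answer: 64722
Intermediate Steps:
d = 3
D = -14 (D = -2 + ((3 - 4*4) - 1*(-1)) = -2 + ((3 - 16) + 1) = -2 + (-13 + 1) = -2 - 12 = -14)
68322 + R(-2, 12)*(-192 + (4*D)*3) = 68322 + (-2 + 12)*(-192 + (4*(-14))*3) = 68322 + 10*(-192 - 56*3) = 68322 + 10*(-192 - 168) = 68322 + 10*(-360) = 68322 - 3600 = 64722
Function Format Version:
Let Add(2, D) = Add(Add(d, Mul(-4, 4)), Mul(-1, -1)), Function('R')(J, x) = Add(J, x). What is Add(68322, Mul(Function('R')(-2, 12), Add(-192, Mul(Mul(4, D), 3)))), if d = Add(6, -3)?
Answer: 64722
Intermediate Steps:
d = 3
D = -14 (D = Add(-2, Add(Add(3, Mul(-4, 4)), Mul(-1, -1))) = Add(-2, Add(Add(3, -16), 1)) = Add(-2, Add(-13, 1)) = Add(-2, -12) = -14)
Add(68322, Mul(Function('R')(-2, 12), Add(-192, Mul(Mul(4, D), 3)))) = Add(68322, Mul(Add(-2, 12), Add(-192, Mul(Mul(4, -14), 3)))) = Add(68322, Mul(10, Add(-192, Mul(-56, 3)))) = Add(68322, Mul(10, Add(-192, -168))) = Add(68322, Mul(10, -360)) = Add(68322, -3600) = 64722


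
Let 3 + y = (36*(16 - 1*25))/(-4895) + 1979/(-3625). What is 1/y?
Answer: -3548875/12349166 ≈ -0.28738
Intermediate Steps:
y = -12349166/3548875 (y = -3 + ((36*(16 - 1*25))/(-4895) + 1979/(-3625)) = -3 + ((36*(16 - 25))*(-1/4895) + 1979*(-1/3625)) = -3 + ((36*(-9))*(-1/4895) - 1979/3625) = -3 + (-324*(-1/4895) - 1979/3625) = -3 + (324/4895 - 1979/3625) = -3 - 1702541/3548875 = -12349166/3548875 ≈ -3.4797)
1/y = 1/(-12349166/3548875) = -3548875/12349166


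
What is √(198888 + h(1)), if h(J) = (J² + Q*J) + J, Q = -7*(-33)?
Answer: 17*√689 ≈ 446.23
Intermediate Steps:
Q = 231
h(J) = J² + 232*J (h(J) = (J² + 231*J) + J = J² + 232*J)
√(198888 + h(1)) = √(198888 + 1*(232 + 1)) = √(198888 + 1*233) = √(198888 + 233) = √199121 = 17*√689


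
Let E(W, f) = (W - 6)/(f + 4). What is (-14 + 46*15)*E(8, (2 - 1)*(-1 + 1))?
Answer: 338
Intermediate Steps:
E(W, f) = (-6 + W)/(4 + f)
(-14 + 46*15)*E(8, (2 - 1)*(-1 + 1)) = (-14 + 46*15)*((-6 + 8)/(4 + (2 - 1)*(-1 + 1))) = (-14 + 690)*(2/(4 + 1*0)) = 676*(2/(4 + 0)) = 676*(2/4) = 676*((¼)*2) = 676*(½) = 338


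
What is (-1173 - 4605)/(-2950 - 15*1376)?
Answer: 2889/11795 ≈ 0.24493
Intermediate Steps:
(-1173 - 4605)/(-2950 - 15*1376) = -5778/(-2950 - 20640) = -5778/(-23590) = -5778*(-1/23590) = 2889/11795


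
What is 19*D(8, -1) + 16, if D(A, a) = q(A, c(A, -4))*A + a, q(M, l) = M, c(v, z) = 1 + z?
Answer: 1213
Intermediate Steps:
D(A, a) = a + A**2 (D(A, a) = A*A + a = A**2 + a = a + A**2)
19*D(8, -1) + 16 = 19*(-1 + 8**2) + 16 = 19*(-1 + 64) + 16 = 19*63 + 16 = 1197 + 16 = 1213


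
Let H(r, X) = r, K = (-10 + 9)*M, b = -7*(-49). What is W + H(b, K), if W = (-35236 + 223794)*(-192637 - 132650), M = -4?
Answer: -61335465803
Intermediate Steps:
b = 343
K = 4 (K = (-10 + 9)*(-4) = -1*(-4) = 4)
W = -61335466146 (W = 188558*(-325287) = -61335466146)
W + H(b, K) = -61335466146 + 343 = -61335465803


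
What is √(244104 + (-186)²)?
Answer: 10*√2787 ≈ 527.92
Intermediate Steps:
√(244104 + (-186)²) = √(244104 + 34596) = √278700 = 10*√2787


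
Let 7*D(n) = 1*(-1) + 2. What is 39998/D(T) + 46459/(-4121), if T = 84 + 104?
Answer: 1153775847/4121 ≈ 2.7997e+5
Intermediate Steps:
T = 188
D(n) = ⅐ (D(n) = (1*(-1) + 2)/7 = (-1 + 2)/7 = (⅐)*1 = ⅐)
39998/D(T) + 46459/(-4121) = 39998/(⅐) + 46459/(-4121) = 39998*7 + 46459*(-1/4121) = 279986 - 46459/4121 = 1153775847/4121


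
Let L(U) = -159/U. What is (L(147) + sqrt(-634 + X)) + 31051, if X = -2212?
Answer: 1521446/49 + I*sqrt(2846) ≈ 31050.0 + 53.348*I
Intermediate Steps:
(L(147) + sqrt(-634 + X)) + 31051 = (-159/147 + sqrt(-634 - 2212)) + 31051 = (-159*1/147 + sqrt(-2846)) + 31051 = (-53/49 + I*sqrt(2846)) + 31051 = 1521446/49 + I*sqrt(2846)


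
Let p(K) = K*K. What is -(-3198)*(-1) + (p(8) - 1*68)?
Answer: -3202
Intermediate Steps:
p(K) = K²
-(-3198)*(-1) + (p(8) - 1*68) = -(-3198)*(-1) + (8² - 1*68) = -123*26 + (64 - 68) = -3198 - 4 = -3202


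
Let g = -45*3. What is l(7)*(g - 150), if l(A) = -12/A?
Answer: 3420/7 ≈ 488.57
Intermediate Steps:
g = -135
l(7)*(g - 150) = (-12/7)*(-135 - 150) = -12*1/7*(-285) = -12/7*(-285) = 3420/7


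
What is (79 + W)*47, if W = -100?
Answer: -987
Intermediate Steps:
(79 + W)*47 = (79 - 100)*47 = -21*47 = -987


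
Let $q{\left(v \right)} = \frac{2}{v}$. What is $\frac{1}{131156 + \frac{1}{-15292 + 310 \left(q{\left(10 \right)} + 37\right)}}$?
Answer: $\frac{3760}{493146559} \approx 7.6245 \cdot 10^{-6}$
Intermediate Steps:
$\frac{1}{131156 + \frac{1}{-15292 + 310 \left(q{\left(10 \right)} + 37\right)}} = \frac{1}{131156 + \frac{1}{-15292 + 310 \left(\frac{2}{10} + 37\right)}} = \frac{1}{131156 + \frac{1}{-15292 + 310 \left(2 \cdot \frac{1}{10} + 37\right)}} = \frac{1}{131156 + \frac{1}{-15292 + 310 \left(\frac{1}{5} + 37\right)}} = \frac{1}{131156 + \frac{1}{-15292 + 310 \cdot \frac{186}{5}}} = \frac{1}{131156 + \frac{1}{-15292 + 11532}} = \frac{1}{131156 + \frac{1}{-3760}} = \frac{1}{131156 - \frac{1}{3760}} = \frac{1}{\frac{493146559}{3760}} = \frac{3760}{493146559}$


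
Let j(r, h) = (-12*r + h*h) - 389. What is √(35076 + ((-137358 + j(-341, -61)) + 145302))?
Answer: 2*√12611 ≈ 224.60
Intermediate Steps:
j(r, h) = -389 + h² - 12*r (j(r, h) = (-12*r + h²) - 389 = (h² - 12*r) - 389 = -389 + h² - 12*r)
√(35076 + ((-137358 + j(-341, -61)) + 145302)) = √(35076 + ((-137358 + (-389 + (-61)² - 12*(-341))) + 145302)) = √(35076 + ((-137358 + (-389 + 3721 + 4092)) + 145302)) = √(35076 + ((-137358 + 7424) + 145302)) = √(35076 + (-129934 + 145302)) = √(35076 + 15368) = √50444 = 2*√12611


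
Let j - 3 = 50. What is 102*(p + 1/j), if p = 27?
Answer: 146064/53 ≈ 2755.9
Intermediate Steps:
j = 53 (j = 3 + 50 = 53)
102*(p + 1/j) = 102*(27 + 1/53) = 102*(1432/53) = 146064/53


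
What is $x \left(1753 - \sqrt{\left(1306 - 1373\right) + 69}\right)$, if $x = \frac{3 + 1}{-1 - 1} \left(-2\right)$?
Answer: $7012 - 4 \sqrt{2} \approx 7006.3$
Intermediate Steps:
$x = 4$ ($x = \frac{4}{-2} \left(-2\right) = 4 \left(- \frac{1}{2}\right) \left(-2\right) = \left(-2\right) \left(-2\right) = 4$)
$x \left(1753 - \sqrt{\left(1306 - 1373\right) + 69}\right) = 4 \left(1753 - \sqrt{\left(1306 - 1373\right) + 69}\right) = 4 \left(1753 - \sqrt{-67 + 69}\right) = 4 \left(1753 - \sqrt{2}\right) = 7012 - 4 \sqrt{2}$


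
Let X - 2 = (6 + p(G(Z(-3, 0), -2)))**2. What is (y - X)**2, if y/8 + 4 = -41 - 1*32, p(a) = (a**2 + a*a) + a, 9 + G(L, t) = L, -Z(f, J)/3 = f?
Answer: 427716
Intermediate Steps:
Z(f, J) = -3*f
G(L, t) = -9 + L
p(a) = a + 2*a**2 (p(a) = (a**2 + a**2) + a = 2*a**2 + a = a + 2*a**2)
y = -616 (y = -32 + 8*(-41 - 1*32) = -32 + 8*(-41 - 32) = -32 + 8*(-73) = -32 - 584 = -616)
X = 38 (X = 2 + (6 + (-9 - 3*(-3))*(1 + 2*(-9 - 3*(-3))))**2 = 2 + (6 + (-9 + 9)*(1 + 2*(-9 + 9)))**2 = 2 + (6 + 0*(1 + 2*0))**2 = 2 + (6 + 0*(1 + 0))**2 = 2 + (6 + 0*1)**2 = 2 + (6 + 0)**2 = 2 + 6**2 = 2 + 36 = 38)
(y - X)**2 = (-616 - 1*38)**2 = (-616 - 38)**2 = (-654)**2 = 427716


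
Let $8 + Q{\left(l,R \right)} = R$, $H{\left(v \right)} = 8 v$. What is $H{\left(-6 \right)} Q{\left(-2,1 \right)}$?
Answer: $336$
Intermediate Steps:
$Q{\left(l,R \right)} = -8 + R$
$H{\left(-6 \right)} Q{\left(-2,1 \right)} = 8 \left(-6\right) \left(-8 + 1\right) = \left(-48\right) \left(-7\right) = 336$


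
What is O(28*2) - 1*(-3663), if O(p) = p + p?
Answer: 3775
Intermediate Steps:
O(p) = 2*p
O(28*2) - 1*(-3663) = 2*(28*2) - 1*(-3663) = 2*56 + 3663 = 112 + 3663 = 3775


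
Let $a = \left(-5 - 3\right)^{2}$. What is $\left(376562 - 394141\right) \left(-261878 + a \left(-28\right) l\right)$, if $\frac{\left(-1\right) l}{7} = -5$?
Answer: $5706108242$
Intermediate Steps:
$l = 35$ ($l = \left(-7\right) \left(-5\right) = 35$)
$a = 64$ ($a = \left(-8\right)^{2} = 64$)
$\left(376562 - 394141\right) \left(-261878 + a \left(-28\right) l\right) = \left(376562 - 394141\right) \left(-261878 + 64 \left(-28\right) 35\right) = - 17579 \left(-261878 - 62720\right) = \left(-17579\right) \left(-324598\right) = 5706108242$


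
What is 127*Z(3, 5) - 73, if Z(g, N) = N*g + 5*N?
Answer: 5007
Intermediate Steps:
Z(g, N) = 5*N + N*g
127*Z(3, 5) - 73 = 127*(5*(5 + 3)) - 73 = 127*(5*8) - 73 = 127*40 - 73 = 5080 - 73 = 5007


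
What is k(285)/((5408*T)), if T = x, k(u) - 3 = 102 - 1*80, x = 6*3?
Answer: 25/97344 ≈ 0.00025682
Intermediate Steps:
x = 18
k(u) = 25 (k(u) = 3 + (102 - 1*80) = 3 + (102 - 80) = 3 + 22 = 25)
T = 18
k(285)/((5408*T)) = 25/((5408*18)) = 25/97344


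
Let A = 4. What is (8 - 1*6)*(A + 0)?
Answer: 8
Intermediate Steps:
(8 - 1*6)*(A + 0) = (8 - 1*6)*(4 + 0) = (8 - 6)*4 = 2*4 = 8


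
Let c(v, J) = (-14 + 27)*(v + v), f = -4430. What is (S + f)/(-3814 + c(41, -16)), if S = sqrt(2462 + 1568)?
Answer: 2215/1374 - sqrt(4030)/2748 ≈ 1.5890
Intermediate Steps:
c(v, J) = 26*v (c(v, J) = 13*(2*v) = 26*v)
S = sqrt(4030) ≈ 63.482
(S + f)/(-3814 + c(41, -16)) = (sqrt(4030) - 4430)/(-3814 + 26*41) = (-4430 + sqrt(4030))/(-3814 + 1066) = (-4430 + sqrt(4030))/(-2748) = (-4430 + sqrt(4030))*(-1/2748) = 2215/1374 - sqrt(4030)/2748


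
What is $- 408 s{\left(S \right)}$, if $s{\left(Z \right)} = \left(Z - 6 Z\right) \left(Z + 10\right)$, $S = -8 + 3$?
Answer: $-51000$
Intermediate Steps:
$S = -5$
$s{\left(Z \right)} = - 5 Z \left(10 + Z\right)$
$- 408 s{\left(S \right)} = - 408 \left(\left(-5\right) \left(-5\right) \left(10 - 5\right)\right) = - 408 \left(\left(-5\right) \left(-5\right) 5\right) = \left(-408\right) 125 = -51000$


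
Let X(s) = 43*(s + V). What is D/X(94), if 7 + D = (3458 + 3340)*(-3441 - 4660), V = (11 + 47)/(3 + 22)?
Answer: -1376765125/103544 ≈ -13296.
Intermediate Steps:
V = 58/25 ≈ 2.3200
D = -55070605 (D = -7 + (3458 + 3340)*(-3441 - 4660) = -7 + 6798*(-8101) = -7 - 55070598 = -55070605)
X(s) = 2494/25 + 43*s (X(s) = 43*(s + 58/25) = 43*(58/25 + s) = 2494/25 + 43*s)
D/X(94) = -55070605/(2494/25 + 43*94) = -55070605/(2494/25 + 4042) = -55070605/103544/25 = -55070605*25/103544 = -1376765125/103544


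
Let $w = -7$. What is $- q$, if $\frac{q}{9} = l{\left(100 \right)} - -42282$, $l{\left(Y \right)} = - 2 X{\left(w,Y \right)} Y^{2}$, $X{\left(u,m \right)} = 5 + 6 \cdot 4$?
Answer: $4839462$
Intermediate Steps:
$X{\left(u,m \right)} = 29$ ($X{\left(u,m \right)} = 5 + 24 = 29$)
$l{\left(Y \right)} = - 58 Y^{2}$ ($l{\left(Y \right)} = \left(-2\right) 29 Y^{2} = - 58 Y^{2}$)
$q = -4839462$ ($q = 9 \left(- 58 \cdot 100^{2} - -42282\right) = 9 \left(\left(-58\right) 10000 + 42282\right) = 9 \left(-580000 + 42282\right) = 9 \left(-537718\right) = -4839462$)
$- q = \left(-1\right) \left(-4839462\right) = 4839462$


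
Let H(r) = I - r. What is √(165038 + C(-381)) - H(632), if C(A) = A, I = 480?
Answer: 152 + √164657 ≈ 557.78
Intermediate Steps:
H(r) = 480 - r
√(165038 + C(-381)) - H(632) = √(165038 - 381) - (480 - 1*632) = √164657 - (480 - 632) = √164657 - 1*(-152) = √164657 + 152 = 152 + √164657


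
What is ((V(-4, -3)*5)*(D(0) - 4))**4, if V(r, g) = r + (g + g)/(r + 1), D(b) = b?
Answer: 2560000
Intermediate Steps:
V(r, g) = r + 2*g/(1 + r) (V(r, g) = r + (2*g)/(1 + r) = r + 2*g/(1 + r))
((V(-4, -3)*5)*(D(0) - 4))**4 = ((((-4 + (-4)**2 + 2*(-3))/(1 - 4))*5)*(0 - 4))**4 = ((((-4 + 16 - 6)/(-3))*5)*(-4))**4 = ((-1/3*6*5)*(-4))**4 = (-2*5*(-4))**4 = (-10*(-4))**4 = 40**4 = 2560000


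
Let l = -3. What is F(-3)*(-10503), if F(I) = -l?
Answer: -31509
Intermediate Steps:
F(I) = 3 (F(I) = -1*(-3) = 3)
F(-3)*(-10503) = 3*(-10503) = -31509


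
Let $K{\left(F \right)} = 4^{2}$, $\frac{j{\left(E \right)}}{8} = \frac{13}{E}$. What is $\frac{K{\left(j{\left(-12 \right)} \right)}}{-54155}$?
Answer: $- \frac{16}{54155} \approx -0.00029545$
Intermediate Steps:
$j{\left(E \right)} = \frac{104}{E}$ ($j{\left(E \right)} = 8 \frac{13}{E} = \frac{104}{E}$)
$K{\left(F \right)} = 16$
$\frac{K{\left(j{\left(-12 \right)} \right)}}{-54155} = \frac{16}{-54155} = 16 \left(- \frac{1}{54155}\right) = - \frac{16}{54155}$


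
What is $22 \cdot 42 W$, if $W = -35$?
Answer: $-32340$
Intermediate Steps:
$22 \cdot 42 W = 22 \cdot 42 \left(-35\right) = 924 \left(-35\right) = -32340$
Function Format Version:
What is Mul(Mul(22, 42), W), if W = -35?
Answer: -32340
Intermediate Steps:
Mul(Mul(22, 42), W) = Mul(Mul(22, 42), -35) = Mul(924, -35) = -32340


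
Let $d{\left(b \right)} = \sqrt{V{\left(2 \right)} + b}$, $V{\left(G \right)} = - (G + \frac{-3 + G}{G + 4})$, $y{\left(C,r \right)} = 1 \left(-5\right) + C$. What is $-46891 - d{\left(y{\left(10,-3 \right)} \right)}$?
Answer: $-46891 - \frac{\sqrt{114}}{6} \approx -46893.0$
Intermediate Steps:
$y{\left(C,r \right)} = -5 + C$
$V{\left(G \right)} = - G - \frac{-3 + G}{4 + G}$ ($V{\left(G \right)} = - (G + \frac{-3 + G}{4 + G}) = - G - \frac{-3 + G}{4 + G}$)
$d{\left(b \right)} = \sqrt{- \frac{11}{6} + b}$ ($d{\left(b \right)} = \sqrt{\frac{3 - 2^{2} - 10}{4 + 2} + b} = \sqrt{\frac{3 - 4 - 10}{6} + b} = \sqrt{\frac{1}{6} \left(-11\right) + b} = \sqrt{- \frac{11}{6} + b}$)
$-46891 - d{\left(y{\left(10,-3 \right)} \right)} = -46891 - \frac{\sqrt{-66 + 36 \left(-5 + 10\right)}}{6} = -46891 - \frac{\sqrt{-66 + 36 \cdot 5}}{6} = -46891 - \frac{\sqrt{-66 + 180}}{6} = -46891 - \frac{\sqrt{114}}{6}$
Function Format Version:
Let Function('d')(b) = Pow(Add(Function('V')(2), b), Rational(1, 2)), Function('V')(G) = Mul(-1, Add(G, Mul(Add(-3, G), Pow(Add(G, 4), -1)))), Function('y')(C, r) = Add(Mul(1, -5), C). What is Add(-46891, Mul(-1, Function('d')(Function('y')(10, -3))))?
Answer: Add(-46891, Mul(Rational(-1, 6), Pow(114, Rational(1, 2)))) ≈ -46893.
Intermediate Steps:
Function('y')(C, r) = Add(-5, C)
Function('V')(G) = Add(Mul(-1, G), Mul(-1, Pow(Add(4, G), -1), Add(-3, G))) (Function('V')(G) = Mul(-1, Add(G, Mul(Add(-3, G), Pow(Add(4, G), -1)))) = Mul(-1, Add(G, Mul(Pow(Add(4, G), -1), Add(-3, G)))) = Add(Mul(-1, G), Mul(-1, Pow(Add(4, G), -1), Add(-3, G))))
Function('d')(b) = Pow(Add(Rational(-11, 6), b), Rational(1, 2)) (Function('d')(b) = Pow(Add(Mul(Pow(Add(4, 2), -1), Add(3, Mul(-1, Pow(2, 2)), Mul(-5, 2))), b), Rational(1, 2)) = Pow(Add(Mul(Pow(6, -1), Add(3, Mul(-1, 4), -10)), b), Rational(1, 2)) = Pow(Add(Mul(Rational(1, 6), Add(3, -4, -10)), b), Rational(1, 2)) = Pow(Add(Mul(Rational(1, 6), -11), b), Rational(1, 2)) = Pow(Add(Rational(-11, 6), b), Rational(1, 2)))
Add(-46891, Mul(-1, Function('d')(Function('y')(10, -3)))) = Add(-46891, Mul(-1, Mul(Rational(1, 6), Pow(Add(-66, Mul(36, Add(-5, 10))), Rational(1, 2))))) = Add(-46891, Mul(-1, Mul(Rational(1, 6), Pow(Add(-66, Mul(36, 5)), Rational(1, 2))))) = Add(-46891, Mul(-1, Mul(Rational(1, 6), Pow(Add(-66, 180), Rational(1, 2))))) = Add(-46891, Mul(-1, Mul(Rational(1, 6), Pow(114, Rational(1, 2))))) = Add(-46891, Mul(Rational(-1, 6), Pow(114, Rational(1, 2))))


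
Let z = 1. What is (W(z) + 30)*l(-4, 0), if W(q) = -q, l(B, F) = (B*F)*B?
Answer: 0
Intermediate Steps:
l(B, F) = F*B²
(W(z) + 30)*l(-4, 0) = (-1*1 + 30)*(0*(-4)²) = (-1 + 30)*(0*16) = 29*0 = 0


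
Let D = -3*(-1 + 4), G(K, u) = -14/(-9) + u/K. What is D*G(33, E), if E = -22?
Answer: -8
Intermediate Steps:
G(K, u) = 14/9 + u/K (G(K, u) = -14*(-1/9) + u/K = 14/9 + u/K)
D = -9 (D = -3*3 = -9)
D*G(33, E) = -9*(14/9 - 22/33) = -9*(14/9 - 22*1/33) = -9*(14/9 - 2/3) = -9*8/9 = -8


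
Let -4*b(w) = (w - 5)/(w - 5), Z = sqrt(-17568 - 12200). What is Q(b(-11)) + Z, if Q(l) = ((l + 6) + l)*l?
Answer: -11/8 + 122*I*sqrt(2) ≈ -1.375 + 172.53*I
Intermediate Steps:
Z = 122*I*sqrt(2) (Z = sqrt(-29768) = 122*I*sqrt(2) ≈ 172.53*I)
b(w) = -1/4 (b(w) = -(w - 5)/(4*(w - 5)) = -(-5 + w)/(4*(-5 + w)) = -1/4*1 = -1/4)
Q(l) = l*(6 + 2*l) (Q(l) = ((6 + l) + l)*l = (6 + 2*l)*l = l*(6 + 2*l))
Q(b(-11)) + Z = 2*(-1/4)*(3 - 1/4) + 122*I*sqrt(2) = 2*(-1/4)*(11/4) + 122*I*sqrt(2) = -11/8 + 122*I*sqrt(2)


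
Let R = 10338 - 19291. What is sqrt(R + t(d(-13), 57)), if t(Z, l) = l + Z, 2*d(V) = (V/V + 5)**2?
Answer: I*sqrt(8878) ≈ 94.223*I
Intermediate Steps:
d(V) = 18 (d(V) = (V/V + 5)**2/2 = (1 + 5)**2/2 = (1/2)*6**2 = (1/2)*36 = 18)
t(Z, l) = Z + l
R = -8953
sqrt(R + t(d(-13), 57)) = sqrt(-8953 + (18 + 57)) = sqrt(-8953 + 75) = sqrt(-8878) = I*sqrt(8878)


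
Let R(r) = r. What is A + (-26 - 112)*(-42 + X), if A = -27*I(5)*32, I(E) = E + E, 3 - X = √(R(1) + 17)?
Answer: -3258 + 414*√2 ≈ -2672.5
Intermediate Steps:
X = 3 - 3*√2 (X = 3 - √(1 + 17) = 3 - √18 = 3 - 3*√2 ≈ -1.2426)
I(E) = 2*E
A = -8640 (A = -54*5*32 = -27*10*32 = -270*32 = -8640)
A + (-26 - 112)*(-42 + X) = -8640 + (-26 - 112)*(-42 + (3 - 3*√2)) = -8640 - 138*(-39 - 3*√2) = -8640 + (5382 + 414*√2) = -3258 + 414*√2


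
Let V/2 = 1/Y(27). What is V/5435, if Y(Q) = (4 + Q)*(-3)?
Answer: -2/505455 ≈ -3.9568e-6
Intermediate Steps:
Y(Q) = -12 - 3*Q
V = -2/93 (V = 2/(-12 - 3*27) = 2/(-12 - 81) = 2/(-93) = 2*(-1/93) = -2/93 ≈ -0.021505)
V/5435 = -2/93/5435 = -2/93*1/5435 = -2/505455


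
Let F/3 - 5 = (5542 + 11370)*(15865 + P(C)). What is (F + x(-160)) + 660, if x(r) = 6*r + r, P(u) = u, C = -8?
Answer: 804520307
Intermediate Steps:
x(r) = 7*r
F = 804520767 (F = 15 + 3*((5542 + 11370)*(15865 - 8)) = 15 + 3*(16912*15857) = 15 + 3*268173584 = 15 + 804520752 = 804520767)
(F + x(-160)) + 660 = (804520767 + 7*(-160)) + 660 = (804520767 - 1120) + 660 = 804519647 + 660 = 804520307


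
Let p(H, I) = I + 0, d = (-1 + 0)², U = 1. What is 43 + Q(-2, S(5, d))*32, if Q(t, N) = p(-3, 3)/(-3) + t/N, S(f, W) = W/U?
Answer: -53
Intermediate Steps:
d = 1 (d = (-1)² = 1)
p(H, I) = I
S(f, W) = W (S(f, W) = W/1 = W*1 = W)
Q(t, N) = -1 + t/N (Q(t, N) = 3/(-3) + t/N = 3*(-⅓) + t/N = -1 + t/N)
43 + Q(-2, S(5, d))*32 = 43 + ((-2 - 1*1)/1)*32 = 43 + (1*(-2 - 1))*32 = 43 + (1*(-3))*32 = 43 - 3*32 = 43 - 96 = -53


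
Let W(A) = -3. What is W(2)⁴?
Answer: 81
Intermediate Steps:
W(2)⁴ = (-3)⁴ = 81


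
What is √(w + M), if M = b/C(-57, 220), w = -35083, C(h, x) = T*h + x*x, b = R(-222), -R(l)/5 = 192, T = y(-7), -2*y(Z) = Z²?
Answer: I*√347980246482427/99593 ≈ 187.3*I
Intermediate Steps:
y(Z) = -Z²/2
T = -49/2 (T = -½*(-7)² = -½*49 = -49/2 ≈ -24.500)
R(l) = -960 (R(l) = -5*192 = -960)
b = -960
C(h, x) = x² - 49*h/2 (C(h, x) = -49*h/2 + x*x = -49*h/2 + x² = x² - 49*h/2)
M = -1920/99593 (M = -960/(220² - 49/2*(-57)) = -960/(48400 + 2793/2) = -960/99593/2 = -960*2/99593 = -1920/99593 ≈ -0.019278)
√(w + M) = √(-35083 - 1920/99593) = √(-3494023139/99593) = I*√347980246482427/99593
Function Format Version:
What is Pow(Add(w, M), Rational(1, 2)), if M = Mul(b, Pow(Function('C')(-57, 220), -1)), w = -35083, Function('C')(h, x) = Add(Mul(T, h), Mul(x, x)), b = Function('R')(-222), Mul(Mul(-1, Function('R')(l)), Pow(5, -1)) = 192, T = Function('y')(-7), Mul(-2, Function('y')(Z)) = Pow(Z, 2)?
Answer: Mul(Rational(1, 99593), I, Pow(347980246482427, Rational(1, 2))) ≈ Mul(187.30, I)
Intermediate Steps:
Function('y')(Z) = Mul(Rational(-1, 2), Pow(Z, 2))
T = Rational(-49, 2) (T = Mul(Rational(-1, 2), Pow(-7, 2)) = Mul(Rational(-1, 2), 49) = Rational(-49, 2) ≈ -24.500)
Function('R')(l) = -960 (Function('R')(l) = Mul(-5, 192) = -960)
b = -960
Function('C')(h, x) = Add(Pow(x, 2), Mul(Rational(-49, 2), h)) (Function('C')(h, x) = Add(Mul(Rational(-49, 2), h), Mul(x, x)) = Add(Mul(Rational(-49, 2), h), Pow(x, 2)) = Add(Pow(x, 2), Mul(Rational(-49, 2), h)))
M = Rational(-1920, 99593) (M = Mul(-960, Pow(Add(Pow(220, 2), Mul(Rational(-49, 2), -57)), -1)) = Mul(-960, Pow(Add(48400, Rational(2793, 2)), -1)) = Mul(-960, Pow(Rational(99593, 2), -1)) = Mul(-960, Rational(2, 99593)) = Rational(-1920, 99593) ≈ -0.019278)
Pow(Add(w, M), Rational(1, 2)) = Pow(Add(-35083, Rational(-1920, 99593)), Rational(1, 2)) = Pow(Rational(-3494023139, 99593), Rational(1, 2)) = Mul(Rational(1, 99593), I, Pow(347980246482427, Rational(1, 2)))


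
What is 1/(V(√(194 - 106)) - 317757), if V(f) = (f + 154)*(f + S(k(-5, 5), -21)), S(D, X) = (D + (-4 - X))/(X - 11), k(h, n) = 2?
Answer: -7395152/2349838538337 - 78544*√22/25848223921707 ≈ -3.1613e-6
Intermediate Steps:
S(D, X) = (-4 + D - X)/(-11 + X)
V(f) = (154 + f)*(-19/32 + f) (V(f) = (f + 154)*(f + (-4 + 2 - 1*(-21))/(-11 - 21)) = (154 + f)*(f + (-4 + 2 + 21)/(-32)) = (154 + f)*(f - 1/32*19) = (154 + f)*(f - 19/32) = (154 + f)*(-19/32 + f))
1/(V(√(194 - 106)) - 317757) = 1/((-1463/16 + (√(194 - 106))² + 4909*√(194 - 106)/32) - 317757) = 1/((-1463/16 + (√88)² + 4909*√88/32) - 317757) = 1/((-1463/16 + (2*√22)² + 4909*(2*√22)/32) - 317757) = 1/((-1463/16 + 88 + 4909*√22/16) - 317757) = 1/((-55/16 + 4909*√22/16) - 317757) = 1/(-5084167/16 + 4909*√22/16)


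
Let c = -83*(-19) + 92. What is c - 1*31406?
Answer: -29737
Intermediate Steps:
c = 1669 (c = 1577 + 92 = 1669)
c - 1*31406 = 1669 - 1*31406 = 1669 - 31406 = -29737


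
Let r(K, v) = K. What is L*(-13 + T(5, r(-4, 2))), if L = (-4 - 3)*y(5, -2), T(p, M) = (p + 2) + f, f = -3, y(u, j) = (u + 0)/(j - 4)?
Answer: -105/2 ≈ -52.500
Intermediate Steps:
y(u, j) = u/(-4 + j)
T(p, M) = -1 + p (T(p, M) = (p + 2) - 3 = (2 + p) - 3 = -1 + p)
L = 35/6 (L = (-4 - 3)*(5/(-4 - 2)) = -35/(-6) = -35*(-1)/6 = -7*(-5/6) = 35/6 ≈ 5.8333)
L*(-13 + T(5, r(-4, 2))) = 35*(-13 + (-1 + 5))/6 = 35*(-13 + 4)/6 = (35/6)*(-9) = -105/2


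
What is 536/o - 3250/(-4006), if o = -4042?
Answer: 2747321/4048063 ≈ 0.67868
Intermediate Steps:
536/o - 3250/(-4006) = 536/(-4042) - 3250/(-4006) = 536*(-1/4042) - 3250*(-1/4006) = -268/2021 + 1625/2003 = 2747321/4048063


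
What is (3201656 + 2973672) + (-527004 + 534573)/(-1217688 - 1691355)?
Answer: 1996032742615/323227 ≈ 6.1753e+6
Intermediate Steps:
(3201656 + 2973672) + (-527004 + 534573)/(-1217688 - 1691355) = 6175328 + 7569/(-2909043) = 6175328 + 7569*(-1/2909043) = 6175328 - 841/323227 = 1996032742615/323227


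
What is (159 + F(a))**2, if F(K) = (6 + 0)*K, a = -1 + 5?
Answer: 33489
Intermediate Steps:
a = 4
F(K) = 6*K
(159 + F(a))**2 = (159 + 6*4)**2 = (159 + 24)**2 = 183**2 = 33489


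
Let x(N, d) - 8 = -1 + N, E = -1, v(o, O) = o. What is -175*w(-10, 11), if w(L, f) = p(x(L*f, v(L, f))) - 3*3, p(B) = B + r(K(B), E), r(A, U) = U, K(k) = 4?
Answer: 19775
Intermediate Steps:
x(N, d) = 7 + N (x(N, d) = 8 + (-1 + N) = 7 + N)
p(B) = -1 + B (p(B) = B - 1 = -1 + B)
w(L, f) = -3 + L*f (w(L, f) = (-1 + (7 + L*f)) - 3*3 = (6 + L*f) - 9 = -3 + L*f)
-175*w(-10, 11) = -175*(-3 - 10*11) = -175*(-3 - 110) = -175*(-113) = 19775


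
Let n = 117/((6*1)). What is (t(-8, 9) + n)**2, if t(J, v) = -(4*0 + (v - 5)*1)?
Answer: 961/4 ≈ 240.25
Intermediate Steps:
t(J, v) = 5 - v (t(J, v) = -(0 + (-5 + v)*1) = -(0 + (-5 + v)) = -(-5 + v) = 5 - v)
n = 39/2 (n = 117/6 = 117*(1/6) = 39/2 ≈ 19.500)
(t(-8, 9) + n)**2 = ((5 - 1*9) + 39/2)**2 = ((5 - 9) + 39/2)**2 = (-4 + 39/2)**2 = (31/2)**2 = 961/4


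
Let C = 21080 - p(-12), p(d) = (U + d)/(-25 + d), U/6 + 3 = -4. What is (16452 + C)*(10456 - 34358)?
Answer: -897054980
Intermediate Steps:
U = -42 (U = -18 + 6*(-4) = -18 - 24 = -42)
p(d) = (-42 + d)/(-25 + d)
C = 779906/37 (C = 21080 - (-42 - 12)/(-25 - 12) = 21080 - (-54)/(-37) = 21080 - (-1)*(-54)/37 = 21080 - 1*54/37 = 21080 - 54/37 = 779906/37 ≈ 21079.)
(16452 + C)*(10456 - 34358) = (16452 + 779906/37)*(10456 - 34358) = (1388630/37)*(-23902) = -897054980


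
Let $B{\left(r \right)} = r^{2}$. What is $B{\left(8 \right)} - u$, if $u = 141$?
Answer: $-77$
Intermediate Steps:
$B{\left(8 \right)} - u = 8^{2} - 141 = 64 - 141 = -77$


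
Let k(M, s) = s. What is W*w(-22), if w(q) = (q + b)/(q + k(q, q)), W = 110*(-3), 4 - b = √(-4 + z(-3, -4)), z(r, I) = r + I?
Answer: -135 - 15*I*√11/2 ≈ -135.0 - 24.875*I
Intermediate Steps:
z(r, I) = I + r
b = 4 - I*√11 (b = 4 - √(-4 + (-4 - 3)) = 4 - √(-4 - 7) = 4 - √(-11) = 4 - I*√11 ≈ 4.0 - 3.3166*I)
W = -330
w(q) = (4 + q - I*√11)/(2*q) (w(q) = (q + (4 - I*√11))/(q + q) = (4 + q - I*√11)/((2*q)) = (4 + q - I*√11)*(1/(2*q)) = (4 + q - I*√11)/(2*q))
W*w(-22) = -165*(4 - 22 - I*√11)/(-22) = -165*(-1)*(-18 - I*√11)/22 = -330*(9/22 + I*√11/44) = -135 - 15*I*√11/2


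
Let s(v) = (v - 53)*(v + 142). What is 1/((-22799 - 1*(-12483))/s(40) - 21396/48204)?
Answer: 365547/1431569 ≈ 0.25535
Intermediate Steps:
s(v) = (-53 + v)*(142 + v)
1/((-22799 - 1*(-12483))/s(40) - 21396/48204) = 1/((-22799 - 1*(-12483))/(-7526 + 40**2 + 89*40) - 21396/48204) = 1/((-22799 + 12483)/(-7526 + 1600 + 3560) - 21396*1/48204) = 1/(-10316/(-2366) - 1783/4017) = 1/(-10316*(-1/2366) - 1783/4017) = 1/(5158/1183 - 1783/4017) = 1/(1431569/365547) = 365547/1431569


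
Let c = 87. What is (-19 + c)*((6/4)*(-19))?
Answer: -1938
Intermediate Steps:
(-19 + c)*((6/4)*(-19)) = (-19 + 87)*((6/4)*(-19)) = 68*((6*(¼))*(-19)) = 68*((3/2)*(-19)) = 68*(-57/2) = -1938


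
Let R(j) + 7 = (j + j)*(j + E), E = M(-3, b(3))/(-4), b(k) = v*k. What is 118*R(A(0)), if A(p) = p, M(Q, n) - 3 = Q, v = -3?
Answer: -826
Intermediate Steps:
b(k) = -3*k
M(Q, n) = 3 + Q
E = 0 (E = (3 - 3)/(-4) = 0*(-¼) = 0)
R(j) = -7 + 2*j² (R(j) = -7 + (j + j)*(j + 0) = -7 + (2*j)*j = -7 + 2*j²)
118*R(A(0)) = 118*(-7 + 2*0²) = 118*(-7 + 2*0) = 118*(-7 + 0) = 118*(-7) = -826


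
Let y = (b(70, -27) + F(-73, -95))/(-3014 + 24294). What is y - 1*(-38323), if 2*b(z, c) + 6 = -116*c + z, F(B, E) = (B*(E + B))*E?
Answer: 407174979/10640 ≈ 38268.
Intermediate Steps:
F(B, E) = B*E*(B + E) (F(B, E) = (B*(B + E))*E = B*E*(B + E))
b(z, c) = -3 + z/2 - 58*c (b(z, c) = -3 + (-116*c + z)/2 = -3 + (z - 116*c)/2 = -3 + (z/2 - 58*c) = -3 + z/2 - 58*c)
y = -581741/10640 (y = ((-3 + (1/2)*70 - 58*(-27)) - 73*(-95)*(-73 - 95))/(-3014 + 24294) = ((-3 + 35 + 1566) - 73*(-95)*(-168))/21280 = (1598 - 1165080)*(1/21280) = -1163482*1/21280 = -581741/10640 ≈ -54.675)
y - 1*(-38323) = -581741/10640 - 1*(-38323) = -581741/10640 + 38323 = 407174979/10640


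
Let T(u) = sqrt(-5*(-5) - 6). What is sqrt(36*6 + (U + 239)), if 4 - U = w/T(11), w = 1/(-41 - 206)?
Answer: sqrt(28003131 + 13*sqrt(19))/247 ≈ 21.424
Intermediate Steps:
w = -1/247 (w = 1/(-247) = -1/247 ≈ -0.0040486)
T(u) = sqrt(19) (T(u) = sqrt(25 - 6) = sqrt(19))
U = 4 + sqrt(19)/4693 (U = 4 - (-1)/(247*(sqrt(19))) = 4 - (-1)*sqrt(19)/19/247 = 4 - (-1)*sqrt(19)/4693 = 4 + sqrt(19)/4693 ≈ 4.0009)
sqrt(36*6 + (U + 239)) = sqrt(36*6 + ((4 + sqrt(19)/4693) + 239)) = sqrt(216 + (243 + sqrt(19)/4693)) = sqrt(459 + sqrt(19)/4693)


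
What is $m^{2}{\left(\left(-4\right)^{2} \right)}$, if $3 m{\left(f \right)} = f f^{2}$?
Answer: $\frac{16777216}{9} \approx 1.8641 \cdot 10^{6}$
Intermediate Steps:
$m{\left(f \right)} = \frac{f^{3}}{3}$ ($m{\left(f \right)} = \frac{f f^{2}}{3} = \frac{f^{3}}{3}$)
$m^{2}{\left(\left(-4\right)^{2} \right)} = \left(\frac{\left(\left(-4\right)^{2}\right)^{3}}{3}\right)^{2} = \left(\frac{16^{3}}{3}\right)^{2} = \left(\frac{1}{3} \cdot 4096\right)^{2} = \left(\frac{4096}{3}\right)^{2} = \frac{16777216}{9}$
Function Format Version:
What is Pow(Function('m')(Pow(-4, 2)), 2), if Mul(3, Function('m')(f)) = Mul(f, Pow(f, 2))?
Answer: Rational(16777216, 9) ≈ 1.8641e+6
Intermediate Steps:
Function('m')(f) = Mul(Rational(1, 3), Pow(f, 3)) (Function('m')(f) = Mul(Rational(1, 3), Mul(f, Pow(f, 2))) = Mul(Rational(1, 3), Pow(f, 3)))
Pow(Function('m')(Pow(-4, 2)), 2) = Pow(Mul(Rational(1, 3), Pow(Pow(-4, 2), 3)), 2) = Pow(Mul(Rational(1, 3), Pow(16, 3)), 2) = Pow(Mul(Rational(1, 3), 4096), 2) = Pow(Rational(4096, 3), 2) = Rational(16777216, 9)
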